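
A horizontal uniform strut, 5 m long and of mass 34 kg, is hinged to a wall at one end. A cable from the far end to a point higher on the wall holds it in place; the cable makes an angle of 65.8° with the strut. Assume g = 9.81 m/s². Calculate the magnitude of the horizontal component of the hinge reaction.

Take torques about the hinge: T sin 65.8° · 5 = 34×9.81×2.5 = 833.85 N·m.
So T = 833.85 / (0.9121 × 5) = 182.84 N.
ΣF_x = 0: H_x = T cos 65.8° = 74.949 N.

H_x ≈ 74.9 N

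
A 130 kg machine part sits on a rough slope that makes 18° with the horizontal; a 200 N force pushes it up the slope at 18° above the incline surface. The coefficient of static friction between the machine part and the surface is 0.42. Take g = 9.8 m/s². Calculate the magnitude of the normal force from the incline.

N ≈ 1150 N

Axes along / perpendicular to the incline. W sin 18° = 393.7 N down-slope; W cos 18° = 1212 N into the surface.
Perpendicular: N = W cos 18° − P sin 18° = 1212 − 61.8 = 1150 N.
Along incline: P cos 18° + f = W sin 18° (friction acts up-slope) → f = 393.7 − 190.2 = 203.5 N.
|f| = 203.5 N ≤ μN = 482.9 N, so the machine part is indeed static.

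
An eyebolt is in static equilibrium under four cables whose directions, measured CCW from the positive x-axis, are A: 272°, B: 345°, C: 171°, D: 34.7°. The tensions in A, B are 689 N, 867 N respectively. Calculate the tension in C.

Resolve: ΣF_x = 689 cos 272° + 867 cos 345° + T_C cos 171° + T_D cos 34.7° = 0.
        ΣF_y = 689 sin 272° + 867 sin 345° + T_C sin 171° + T_D sin 34.7° = 0.
The known terms sum to (861.5, -913) N, so -0.9877 T_C + 0.8221 T_D = -861.5 and 0.1564 T_C + 0.5693 T_D = 913.
Solving simultaneously: T_C = 1796 N, T_D = 1110 N.

T_C ≈ 1800 N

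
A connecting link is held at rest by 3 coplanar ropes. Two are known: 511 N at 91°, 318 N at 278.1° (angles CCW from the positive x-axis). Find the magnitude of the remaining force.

F ≈ 199 N

Sum the known components: ΣF_x = 35.89 N, ΣF_y = 196.1 N.
For equilibrium the remaining force must supply (−ΣF_x, −ΣF_y) = (-35.89, -196.1) N.
Magnitude = √((-35.89)² + (-196.1)²) = 199.4 N; direction = atan2(-196.1, -35.89) = 259.6°.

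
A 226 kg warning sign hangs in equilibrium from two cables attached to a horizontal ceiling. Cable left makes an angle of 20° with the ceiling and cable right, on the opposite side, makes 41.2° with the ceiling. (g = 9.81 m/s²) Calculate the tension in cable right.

T_right ≈ 2380 N

Weight W = 226 × 9.81 = 2217 N acts straight down.
Horizontal: T_left cos 20° = T_right cos 41.2°  →  T_left = 0.8007 T_right.
Vertical: T_left sin 20° + T_right sin 41.2° = 2217.
Substituting the horizontal relation into the vertical equation gives 0.9325 T_right = 2217, so T_right = 2377 N.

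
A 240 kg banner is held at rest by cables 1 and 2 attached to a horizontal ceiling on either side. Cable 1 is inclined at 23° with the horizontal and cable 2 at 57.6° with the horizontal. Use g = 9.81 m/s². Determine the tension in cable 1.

Weight W = 240 × 9.81 = 2354 N acts straight down.
Horizontal: T_1 cos 23° = T_2 cos 57.6°  →  T_2 = 1.718 T_1.
Vertical: T_1 sin 23° + T_2 sin 57.6° = 2354.
Substituting the horizontal relation into the vertical equation gives 1.841 T_1 = 2354, so T_1 = 1279 N.

T_1 ≈ 1280 N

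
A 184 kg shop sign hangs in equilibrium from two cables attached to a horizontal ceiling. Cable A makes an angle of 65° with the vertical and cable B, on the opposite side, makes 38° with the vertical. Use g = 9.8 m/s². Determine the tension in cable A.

Angles from the horizontal: cable A is 90° − 65° = 25°, cable B is 90° − 38° = 52°.
Weight W = 184 × 9.8 = 1803 N acts straight down.
Horizontal: T_A cos 25° = T_B cos 52°  →  T_B = 1.472 T_A.
Vertical: T_A sin 25° + T_B sin 52° = 1803.
Substituting the horizontal relation into the vertical equation gives 1.583 T_A = 1803, so T_A = 1139 N.

T_A ≈ 1140 N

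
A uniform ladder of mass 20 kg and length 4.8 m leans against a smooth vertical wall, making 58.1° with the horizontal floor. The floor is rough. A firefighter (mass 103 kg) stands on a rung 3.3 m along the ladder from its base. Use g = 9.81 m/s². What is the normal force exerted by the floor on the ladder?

ΣF_y = 0: N_floor = 20×9.81 + 103×9.81 = 1206.6 N.

N_floor ≈ 1210 N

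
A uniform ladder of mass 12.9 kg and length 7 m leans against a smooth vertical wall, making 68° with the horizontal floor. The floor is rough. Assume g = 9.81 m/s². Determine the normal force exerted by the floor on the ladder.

ΣF_y = 0: N_floor = 12.9×9.81 = 126.55 N.

N_floor ≈ 127 N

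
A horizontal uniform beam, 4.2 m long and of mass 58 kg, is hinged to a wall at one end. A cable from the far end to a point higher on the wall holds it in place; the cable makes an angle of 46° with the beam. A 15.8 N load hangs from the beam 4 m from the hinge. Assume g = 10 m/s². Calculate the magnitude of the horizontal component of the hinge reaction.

Take torques about the hinge: T sin 46° · 4.2 = 58×10×2.1 + 15.8×4 = 1281.2 N·m.
So T = 1281.2 / (0.7193 × 4.2) = 424.07 N.
ΣF_x = 0: H_x = T cos 46° = 294.58 N.

H_x ≈ 295 N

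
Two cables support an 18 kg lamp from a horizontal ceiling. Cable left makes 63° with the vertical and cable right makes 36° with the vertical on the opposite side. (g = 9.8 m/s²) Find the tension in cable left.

Angles from the horizontal: cable left is 90° − 63° = 27°, cable right is 90° − 36° = 54°.
Weight W = 18 × 9.8 = 176.4 N acts straight down.
Horizontal: T_left cos 27° = T_right cos 54°  →  T_right = 1.516 T_left.
Vertical: T_left sin 27° + T_right sin 54° = 176.4.
Substituting the horizontal relation into the vertical equation gives 1.68 T_left = 176.4, so T_left = 105 N.

T_left ≈ 105 N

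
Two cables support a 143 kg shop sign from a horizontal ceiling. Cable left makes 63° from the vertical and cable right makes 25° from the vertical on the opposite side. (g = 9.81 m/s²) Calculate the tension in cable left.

Angles from the horizontal: cable left is 90° − 63° = 27°, cable right is 90° − 25° = 65°.
Weight W = 143 × 9.81 = 1403 N acts straight down.
Horizontal: T_left cos 27° = T_right cos 65°  →  T_right = 2.108 T_left.
Vertical: T_left sin 27° + T_right sin 65° = 1403.
Substituting the horizontal relation into the vertical equation gives 2.365 T_left = 1403, so T_left = 593.2 N.

T_left ≈ 593 N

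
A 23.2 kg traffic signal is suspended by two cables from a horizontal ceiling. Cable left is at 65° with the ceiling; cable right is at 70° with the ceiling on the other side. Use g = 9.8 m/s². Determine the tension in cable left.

Weight W = 23.2 × 9.8 = 227.4 N acts straight down.
Horizontal: T_left cos 65° = T_right cos 70°  →  T_right = 1.236 T_left.
Vertical: T_left sin 65° + T_right sin 70° = 227.4.
Substituting the horizontal relation into the vertical equation gives 2.067 T_left = 227.4, so T_left = 110 N.

T_left ≈ 110 N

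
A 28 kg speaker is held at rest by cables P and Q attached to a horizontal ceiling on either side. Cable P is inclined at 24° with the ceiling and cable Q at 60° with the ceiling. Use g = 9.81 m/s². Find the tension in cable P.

Weight W = 28 × 9.81 = 274.7 N acts straight down.
Horizontal: T_P cos 24° = T_Q cos 60°  →  T_Q = 1.827 T_P.
Vertical: T_P sin 24° + T_Q sin 60° = 274.7.
Substituting the horizontal relation into the vertical equation gives 1.989 T_P = 274.7, so T_P = 138.1 N.

T_P ≈ 138 N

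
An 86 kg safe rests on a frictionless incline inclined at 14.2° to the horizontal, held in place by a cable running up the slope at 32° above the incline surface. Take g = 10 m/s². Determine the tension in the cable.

T ≈ 249 N

Take axes along and perpendicular to the incline. Weight components: W sin 14.2° = 211 N down-slope, W cos 14.2° = 833.7 N into the surface.
Along incline: T cos 32° = W sin 14.2° → T = 248.8 N.
Perpendicular: N = W cos 14.2° − T sin 32° = 701.9 N.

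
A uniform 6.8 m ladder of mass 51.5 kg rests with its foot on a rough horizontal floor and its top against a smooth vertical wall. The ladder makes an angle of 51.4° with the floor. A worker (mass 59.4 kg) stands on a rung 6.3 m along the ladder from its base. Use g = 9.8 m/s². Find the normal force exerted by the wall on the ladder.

Torques about the foot: N_wall · 6.8 sin 51.4° = 51.5×9.8×3.4 cos 51.4° + 59.4×9.8×6.3 cos 51.4° → N_wall = 631.98 N.

N_wall ≈ 632 N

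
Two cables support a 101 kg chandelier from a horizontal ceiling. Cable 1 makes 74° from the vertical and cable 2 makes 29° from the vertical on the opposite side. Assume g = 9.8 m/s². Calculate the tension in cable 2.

T_2 ≈ 976 N

Angles from the horizontal: cable 1 is 90° − 74° = 16°, cable 2 is 90° − 29° = 61°.
Weight W = 101 × 9.8 = 989.8 N acts straight down.
Horizontal: T_1 cos 16° = T_2 cos 61°  →  T_1 = 0.5043 T_2.
Vertical: T_1 sin 16° + T_2 sin 61° = 989.8.
Substituting the horizontal relation into the vertical equation gives 1.014 T_2 = 989.8, so T_2 = 976.5 N.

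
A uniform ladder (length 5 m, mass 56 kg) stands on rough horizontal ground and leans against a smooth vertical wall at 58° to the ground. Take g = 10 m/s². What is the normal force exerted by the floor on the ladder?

N_floor ≈ 560 N

ΣF_y = 0: N_floor = 56×10 = 560 N.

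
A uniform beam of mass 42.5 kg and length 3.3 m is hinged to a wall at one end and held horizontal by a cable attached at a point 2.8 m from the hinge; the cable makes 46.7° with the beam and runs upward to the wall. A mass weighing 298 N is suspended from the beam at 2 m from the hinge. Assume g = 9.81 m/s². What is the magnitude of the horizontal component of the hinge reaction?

H_x ≈ 432 N

Take torques about the hinge: T sin 46.7° · 2.8 = 42.5×9.81×1.65 + 298×2 = 1283.9 N·m.
So T = 1283.9 / (0.7278 × 2.8) = 630.07 N.
ΣF_x = 0: H_x = T cos 46.7° = 432.11 N.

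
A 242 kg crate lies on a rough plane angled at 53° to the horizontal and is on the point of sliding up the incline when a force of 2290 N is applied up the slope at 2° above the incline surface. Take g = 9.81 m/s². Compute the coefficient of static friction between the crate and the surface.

On the verge of sliding up the incline, friction is at its maximum μN and acts down the slope.
Perpendicular to incline: N = W cos 53° − P sin 2° = 1429 − 79.92 = 1349 N.
Along incline: P cos 2° − μN = W sin 53° → μ = −(W sin 53° − P cos 2°) / N = 0.2911.

μ ≈ 0.291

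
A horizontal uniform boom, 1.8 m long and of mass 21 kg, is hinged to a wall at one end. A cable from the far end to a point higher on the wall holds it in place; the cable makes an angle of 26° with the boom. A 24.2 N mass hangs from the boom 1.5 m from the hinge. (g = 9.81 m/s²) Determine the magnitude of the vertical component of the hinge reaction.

|H_y| ≈ 107 N

Take torques about the hinge: T sin 26° · 1.8 = 21×9.81×0.9 + 24.2×1.5 = 221.71 N·m.
So T = 221.71 / (0.4384 × 1.8) = 280.98 N.
ΣF_y = 0: H_y = (21×9.81 + 24.2) − T sin 26° = 230.21 − 123.17 = 107.04 N.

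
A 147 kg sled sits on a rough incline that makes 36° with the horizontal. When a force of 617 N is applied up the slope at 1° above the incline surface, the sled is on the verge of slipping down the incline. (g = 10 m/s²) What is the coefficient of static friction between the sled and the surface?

On the verge of sliding down the incline, friction is at its maximum μN and acts up the slope.
Perpendicular to incline: N = W cos 36° − P sin 1° = 1189 − 10.77 = 1178 N.
Along incline: P cos 1° + μN = W sin 36° → μ = (W sin 36° − P cos 1°) / N = 0.2097.

μ ≈ 0.210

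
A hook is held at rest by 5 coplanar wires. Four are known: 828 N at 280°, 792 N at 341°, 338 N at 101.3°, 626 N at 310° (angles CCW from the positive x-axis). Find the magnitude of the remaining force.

F ≈ 1730 N

Sum the known components: ΣF_x = 1229 N, ΣF_y = -1221 N.
For equilibrium the remaining force must supply (−ΣF_x, −ΣF_y) = (-1229, 1221) N.
Magnitude = √((-1229)² + (1221)²) = 1733 N; direction = atan2(1221, -1229) = 135.2°.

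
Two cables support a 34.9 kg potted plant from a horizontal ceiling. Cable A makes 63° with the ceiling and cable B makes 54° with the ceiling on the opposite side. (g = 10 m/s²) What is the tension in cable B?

T_B ≈ 178 N

Weight W = 34.9 × 10 = 349 N acts straight down.
Horizontal: T_A cos 63° = T_B cos 54°  →  T_A = 1.295 T_B.
Vertical: T_A sin 63° + T_B sin 54° = 349.
Substituting the horizontal relation into the vertical equation gives 1.963 T_B = 349, so T_B = 177.8 N.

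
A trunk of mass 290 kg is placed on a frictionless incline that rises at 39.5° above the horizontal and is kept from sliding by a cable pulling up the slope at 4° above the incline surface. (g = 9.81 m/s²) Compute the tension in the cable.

Take axes along and perpendicular to the incline. Weight components: W sin 39.5° = 1810 N down-slope, W cos 39.5° = 2195 N into the surface.
Along incline: T cos 4° = W sin 39.5° → T = 1814 N.
Perpendicular: N = W cos 39.5° − T sin 4° = 2069 N.

T ≈ 1810 N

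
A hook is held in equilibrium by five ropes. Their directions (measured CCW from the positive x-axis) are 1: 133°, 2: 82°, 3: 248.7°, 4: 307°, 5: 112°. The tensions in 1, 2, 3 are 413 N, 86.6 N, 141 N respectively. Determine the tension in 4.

T_4 ≈ 778 N

Resolve: ΣF_x = 413 cos 133° + 86.6 cos 82° + 141 cos 248.7° + T_4 cos 307° + T_5 cos 112° = 0.
        ΣF_y = 413 sin 133° + 86.6 sin 82° + 141 sin 248.7° + T_4 sin 307° + T_5 sin 112° = 0.
The known terms sum to (-320.8, 256.4) N, so 0.6018 T_4 − 0.3746 T_5 = 320.8 and -0.7986 T_4 + 0.9272 T_5 = -256.4.
Solving simultaneously: T_4 = 778.2 N, T_5 = 393.7 N.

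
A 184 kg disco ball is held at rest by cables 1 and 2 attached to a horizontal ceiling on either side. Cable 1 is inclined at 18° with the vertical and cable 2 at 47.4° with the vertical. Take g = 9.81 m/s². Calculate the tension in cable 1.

T_1 ≈ 1460 N

Angles from the horizontal: cable 1 is 90° − 18° = 72°, cable 2 is 90° − 47.4° = 42.6°.
Weight W = 184 × 9.81 = 1805 N acts straight down.
Horizontal: T_1 cos 72° = T_2 cos 42.6°  →  T_2 = 0.4198 T_1.
Vertical: T_1 sin 72° + T_2 sin 42.6° = 1805.
Substituting the horizontal relation into the vertical equation gives 1.235 T_1 = 1805, so T_1 = 1461 N.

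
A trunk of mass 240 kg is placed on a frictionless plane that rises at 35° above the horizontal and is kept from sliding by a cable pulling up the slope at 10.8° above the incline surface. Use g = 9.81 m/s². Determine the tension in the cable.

Take axes along and perpendicular to the incline. Weight components: W sin 35° = 1350 N down-slope, W cos 35° = 1929 N into the surface.
Along incline: T cos 10.8° = W sin 35° → T = 1375 N.
Perpendicular: N = W cos 35° − T sin 10.8° = 1671 N.

T ≈ 1370 N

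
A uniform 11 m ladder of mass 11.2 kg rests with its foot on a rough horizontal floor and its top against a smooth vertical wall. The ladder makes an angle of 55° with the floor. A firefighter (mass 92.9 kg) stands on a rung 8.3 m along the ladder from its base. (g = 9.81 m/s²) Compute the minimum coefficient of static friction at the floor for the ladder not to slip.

ΣF_y = 0: N_floor = 11.2×9.81 + 92.9×9.81 = 1021.2 N.
Torques about the foot: N_wall · 11 sin 55° = 11.2×9.81×5.5 cos 55° + 92.9×9.81×8.3 cos 55° → N_wall = 519.97 N.
ΣF_x = 0: f_floor = N_wall = 519.97 N.
μ_min = f_floor / N_floor = 519.97 / 1021.2 = 0.5092.

μ_min ≈ 0.509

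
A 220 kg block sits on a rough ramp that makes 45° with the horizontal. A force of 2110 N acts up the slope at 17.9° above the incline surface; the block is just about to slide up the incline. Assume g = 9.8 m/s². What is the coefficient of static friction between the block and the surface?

On the verge of sliding up the incline, friction is at its maximum μN and acts down the slope.
Perpendicular to incline: N = W cos 45° − P sin 17.9° = 1525 − 648.5 = 876 N.
Along incline: P cos 17.9° − μN = W sin 45° → μ = −(W sin 45° − P cos 17.9°) / N = 0.5518.

μ ≈ 0.552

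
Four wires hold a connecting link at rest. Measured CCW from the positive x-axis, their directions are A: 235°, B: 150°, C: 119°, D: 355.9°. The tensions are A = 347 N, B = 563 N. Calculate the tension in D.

T_D ≈ 718 N

Resolve: ΣF_x = 347 cos 235° + 563 cos 150° + T_C cos 119° + T_D cos 355.9° = 0.
        ΣF_y = 347 sin 235° + 563 sin 150° + T_C sin 119° + T_D sin 355.9° = 0.
The known terms sum to (-686.6, -2.746) N, so -0.4848 T_C + 0.9974 T_D = 686.6 and 0.8746 T_C − 0.0715 T_D = 2.746.
Solving simultaneously: T_C = 61.87 N, T_D = 718.4 N.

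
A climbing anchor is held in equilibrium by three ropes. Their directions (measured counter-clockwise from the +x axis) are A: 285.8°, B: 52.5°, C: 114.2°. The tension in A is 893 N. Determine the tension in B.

T_B ≈ 148 N

Resolve: ΣF_x = 893 cos 285.8° + T_B cos 52.5° + T_C cos 114.2° = 0.
        ΣF_y = 893 sin 285.8° + T_B sin 52.5° + T_C sin 114.2° = 0.
The known terms sum to (243.1, -859.3) N, so 0.6088 T_B − 0.4099 T_C = -243.1 and 0.7934 T_B + 0.9121 T_C = 859.3.
Solving simultaneously: T_B = 148.2 N, T_C = 813.2 N.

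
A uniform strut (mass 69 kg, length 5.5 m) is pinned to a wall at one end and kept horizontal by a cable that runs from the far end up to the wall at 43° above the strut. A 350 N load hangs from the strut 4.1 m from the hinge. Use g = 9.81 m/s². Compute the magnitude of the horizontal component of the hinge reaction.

Take torques about the hinge: T sin 43° · 5.5 = 69×9.81×2.75 + 350×4.1 = 3296.4 N·m.
So T = 3296.4 / (0.6820 × 5.5) = 878.82 N.
ΣF_x = 0: H_x = T cos 43° = 642.73 N.

H_x ≈ 643 N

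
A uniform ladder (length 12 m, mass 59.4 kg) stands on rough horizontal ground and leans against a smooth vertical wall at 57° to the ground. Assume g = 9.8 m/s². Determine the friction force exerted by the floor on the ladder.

Torques about the foot: N_wall · 12 sin 57° = 59.4×9.8×6 cos 57° → N_wall = 189.02 N.
ΣF_x = 0: f_floor = N_wall = 189.02 N.

f ≈ 189 N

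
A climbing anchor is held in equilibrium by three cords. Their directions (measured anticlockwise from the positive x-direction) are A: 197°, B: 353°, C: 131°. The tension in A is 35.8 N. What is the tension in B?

T_B ≈ 48.9 N

Resolve: ΣF_x = 35.8 cos 197° + T_B cos 353° + T_C cos 131° = 0.
        ΣF_y = 35.8 sin 197° + T_B sin 353° + T_C sin 131° = 0.
The known terms sum to (-34.24, -10.47) N, so 0.9925 T_B − 0.6561 T_C = 34.24 and -0.1219 T_B + 0.7547 T_C = 10.47.
Solving simultaneously: T_B = 48.88 N, T_C = 21.76 N.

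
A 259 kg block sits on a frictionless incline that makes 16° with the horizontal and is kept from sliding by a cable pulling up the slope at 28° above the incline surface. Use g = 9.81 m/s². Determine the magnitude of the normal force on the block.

N ≈ 2070 N

Take axes along and perpendicular to the incline. Weight components: W sin 16° = 700.3 N down-slope, W cos 16° = 2442 N into the surface.
Along incline: T cos 28° = W sin 16° → T = 793.2 N.
Perpendicular: N = W cos 16° − T sin 28° = 2070 N.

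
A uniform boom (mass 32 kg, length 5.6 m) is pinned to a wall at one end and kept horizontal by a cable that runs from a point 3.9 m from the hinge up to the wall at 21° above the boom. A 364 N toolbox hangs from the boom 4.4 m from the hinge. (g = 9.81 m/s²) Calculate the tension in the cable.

T ≈ 1770 N

Take torques about the hinge: T sin 21° · 3.9 = 32×9.81×2.8 + 364×4.4 = 2480.6 N·m.
So T = 2480.6 / (0.3584 × 3.9) = 1774.8 N.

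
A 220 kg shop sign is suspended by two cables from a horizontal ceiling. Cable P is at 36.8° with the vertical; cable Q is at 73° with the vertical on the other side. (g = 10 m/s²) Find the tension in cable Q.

Angles from the horizontal: cable P is 90° − 36.8° = 53.2°, cable Q is 90° − 73° = 17°.
Weight W = 220 × 10 = 2200 N acts straight down.
Horizontal: T_P cos 53.2° = T_Q cos 17°  →  T_P = 1.596 T_Q.
Vertical: T_P sin 53.2° + T_Q sin 17° = 2200.
Substituting the horizontal relation into the vertical equation gives 1.571 T_Q = 2200, so T_Q = 1401 N.

T_Q ≈ 1400 N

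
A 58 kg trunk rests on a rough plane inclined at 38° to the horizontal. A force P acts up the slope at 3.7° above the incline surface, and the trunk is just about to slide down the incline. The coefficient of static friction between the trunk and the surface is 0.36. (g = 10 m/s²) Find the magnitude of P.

P ≈ 198 N

On the verge of sliding down the incline, friction equals μN and acts up the slope.
Perpendicular: N + P sin 3.7° = W cos 38° = 457 N.
Along incline: P cos 3.7° + μN = W sin 38° with W sin 38° = 357.1 N.
Solving the pair for P and N: P = 197.5 N, N = 444.3 N (and f = μN = 159.9 N).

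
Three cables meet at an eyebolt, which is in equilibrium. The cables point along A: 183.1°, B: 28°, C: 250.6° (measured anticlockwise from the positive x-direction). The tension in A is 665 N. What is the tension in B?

T_B ≈ 908 N

Resolve: ΣF_x = 665 cos 183.1° + T_B cos 28° + T_C cos 250.6° = 0.
        ΣF_y = 665 sin 183.1° + T_B sin 28° + T_C sin 250.6° = 0.
The known terms sum to (-664, -35.96) N, so 0.8829 T_B − 0.3322 T_C = 664 and 0.4695 T_B − 0.9432 T_C = 35.96.
Solving simultaneously: T_B = 907.7 N, T_C = 413.6 N.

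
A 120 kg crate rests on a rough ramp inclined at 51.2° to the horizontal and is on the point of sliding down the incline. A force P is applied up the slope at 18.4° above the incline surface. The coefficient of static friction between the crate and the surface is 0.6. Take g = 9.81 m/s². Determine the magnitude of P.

P ≈ 625 N

On the verge of sliding down the incline, friction equals μN and acts up the slope.
Perpendicular: N + P sin 18.4° = W cos 51.2° = 737.6 N.
Along incline: P cos 18.4° + μN = W sin 51.2° with W sin 51.2° = 917.4 N.
Solving the pair for P and N: P = 625.2 N, N = 540.3 N (and f = μN = 324.2 N).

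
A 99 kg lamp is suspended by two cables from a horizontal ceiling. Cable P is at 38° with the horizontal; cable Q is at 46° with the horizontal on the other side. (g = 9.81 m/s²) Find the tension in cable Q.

Weight W = 99 × 9.81 = 971.2 N acts straight down.
Horizontal: T_P cos 38° = T_Q cos 46°  →  T_P = 0.8815 T_Q.
Vertical: T_P sin 38° + T_Q sin 46° = 971.2.
Substituting the horizontal relation into the vertical equation gives 1.262 T_Q = 971.2, so T_Q = 769.5 N.

T_Q ≈ 770 N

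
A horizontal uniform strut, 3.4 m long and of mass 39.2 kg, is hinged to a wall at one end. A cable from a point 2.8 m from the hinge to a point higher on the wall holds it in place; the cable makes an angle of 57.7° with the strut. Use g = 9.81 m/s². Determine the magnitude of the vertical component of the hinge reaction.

|H_y| ≈ 151 N

Take torques about the hinge: T sin 57.7° · 2.8 = 39.2×9.81×1.7 = 653.74 N·m.
So T = 653.74 / (0.8453 × 2.8) = 276.22 N.
ΣF_y = 0: H_y = (39.2×9.81) − T sin 57.7° = 384.55 − 233.48 = 151.07 N.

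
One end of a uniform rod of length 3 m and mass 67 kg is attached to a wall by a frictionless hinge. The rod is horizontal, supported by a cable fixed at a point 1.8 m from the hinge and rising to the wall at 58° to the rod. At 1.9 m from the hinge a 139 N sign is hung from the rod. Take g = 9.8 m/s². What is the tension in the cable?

Take torques about the hinge: T sin 58° · 1.8 = 67×9.8×1.5 + 139×1.9 = 1249 N·m.
So T = 1249 / (0.8480 × 1.8) = 818.22 N.

T ≈ 818 N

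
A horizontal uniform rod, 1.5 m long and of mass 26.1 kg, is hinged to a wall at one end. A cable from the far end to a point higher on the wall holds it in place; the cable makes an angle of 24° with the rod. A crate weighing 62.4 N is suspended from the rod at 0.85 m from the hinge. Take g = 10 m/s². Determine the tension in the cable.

Take torques about the hinge: T sin 24° · 1.5 = 26.1×10×0.75 + 62.4×0.85 = 248.79 N·m.
So T = 248.79 / (0.4067 × 1.5) = 407.78 N.

T ≈ 408 N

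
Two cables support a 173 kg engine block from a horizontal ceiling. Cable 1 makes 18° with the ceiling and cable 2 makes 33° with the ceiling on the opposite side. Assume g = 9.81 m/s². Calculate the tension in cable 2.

Weight W = 173 × 9.81 = 1697 N acts straight down.
Horizontal: T_1 cos 18° = T_2 cos 33°  →  T_1 = 0.8818 T_2.
Vertical: T_1 sin 18° + T_2 sin 33° = 1697.
Substituting the horizontal relation into the vertical equation gives 0.8171 T_2 = 1697, so T_2 = 2077 N.

T_2 ≈ 2080 N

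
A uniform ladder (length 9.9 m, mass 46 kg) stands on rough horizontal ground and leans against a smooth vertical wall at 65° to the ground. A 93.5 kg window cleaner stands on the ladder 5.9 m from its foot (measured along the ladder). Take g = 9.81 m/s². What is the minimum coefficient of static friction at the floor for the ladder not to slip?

ΣF_y = 0: N_floor = 46×9.81 + 93.5×9.81 = 1368.5 N.
Torques about the foot: N_wall · 9.9 sin 65° = 46×9.81×4.95 cos 65° + 93.5×9.81×5.9 cos 65° → N_wall = 360.11 N.
ΣF_x = 0: f_floor = N_wall = 360.11 N.
μ_min = f_floor / N_floor = 360.11 / 1368.5 = 0.2631.

μ_min ≈ 0.263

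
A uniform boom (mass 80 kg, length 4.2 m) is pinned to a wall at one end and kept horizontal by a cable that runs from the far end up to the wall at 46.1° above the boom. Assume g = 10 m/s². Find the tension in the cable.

Take torques about the hinge: T sin 46.1° · 4.2 = 80×10×2.1 = 1680 N·m.
So T = 1680 / (0.7206 × 4.2) = 555.13 N.

T ≈ 555 N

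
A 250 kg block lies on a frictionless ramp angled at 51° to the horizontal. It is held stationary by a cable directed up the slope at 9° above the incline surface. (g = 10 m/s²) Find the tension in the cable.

T ≈ 1970 N

Take axes along and perpendicular to the incline. Weight components: W sin 51° = 1943 N down-slope, W cos 51° = 1573 N into the surface.
Along incline: T cos 9° = W sin 51° → T = 1967 N.
Perpendicular: N = W cos 51° − T sin 9° = 1266 N.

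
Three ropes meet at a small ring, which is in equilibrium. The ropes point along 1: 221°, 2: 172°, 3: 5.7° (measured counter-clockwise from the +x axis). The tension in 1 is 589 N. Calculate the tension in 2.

T_2 ≈ 1440 N

Resolve: ΣF_x = 589 cos 221° + T_2 cos 172° + T_3 cos 5.7° = 0.
        ΣF_y = 589 sin 221° + T_2 sin 172° + T_3 sin 5.7° = 0.
The known terms sum to (-444.5, -386.4) N, so -0.9903 T_2 + 0.9951 T_3 = 444.5 and 0.1392 T_2 + 0.0993 T_3 = 386.4.
Solving simultaneously: T_2 = 1437 N, T_3 = 1877 N.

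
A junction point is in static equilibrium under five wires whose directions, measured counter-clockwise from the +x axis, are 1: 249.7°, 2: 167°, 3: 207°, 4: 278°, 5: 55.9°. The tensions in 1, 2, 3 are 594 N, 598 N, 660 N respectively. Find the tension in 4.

T_4 ≈ 1100 N

Resolve: ΣF_x = 594 cos 249.7° + 598 cos 167° + 660 cos 207° + T_4 cos 278° + T_5 cos 55.9° = 0.
        ΣF_y = 594 sin 249.7° + 598 sin 167° + 660 sin 207° + T_4 sin 278° + T_5 sin 55.9° = 0.
The known terms sum to (-1377, -722.2) N, so 0.1392 T_4 + 0.5606 T_5 = 1377 and -0.9903 T_4 + 0.8281 T_5 = 722.2.
Solving simultaneously: T_4 = 1097 N, T_5 = 2184 N.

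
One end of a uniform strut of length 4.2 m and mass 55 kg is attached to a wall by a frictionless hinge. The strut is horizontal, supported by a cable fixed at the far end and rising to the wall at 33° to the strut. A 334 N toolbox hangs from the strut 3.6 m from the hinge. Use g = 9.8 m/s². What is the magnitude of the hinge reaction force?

|H| ≈ 913 N

Take torques about the hinge: T sin 33° · 4.2 = 55×9.8×2.1 + 334×3.6 = 2334.3 N·m.
So T = 2334.3 / (0.5446 × 4.2) = 1020.5 N.
ΣF_x = 0: H_x = T cos 33° = 855.83 N.
ΣF_y = 0: H_y = (55×9.8 + 334) − T sin 33° = 873 − 555.79 = 317.21 N.
|H| = √(H_x² + H_y²) = √((855.83)² + (317.21)²) = 912.73 N.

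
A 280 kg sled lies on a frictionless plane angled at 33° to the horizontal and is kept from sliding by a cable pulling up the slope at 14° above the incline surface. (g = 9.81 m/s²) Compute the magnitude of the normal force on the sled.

N ≈ 1930 N

Take axes along and perpendicular to the incline. Weight components: W sin 33° = 1496 N down-slope, W cos 33° = 2304 N into the surface.
Along incline: T cos 14° = W sin 33° → T = 1542 N.
Perpendicular: N = W cos 33° − T sin 14° = 1931 N.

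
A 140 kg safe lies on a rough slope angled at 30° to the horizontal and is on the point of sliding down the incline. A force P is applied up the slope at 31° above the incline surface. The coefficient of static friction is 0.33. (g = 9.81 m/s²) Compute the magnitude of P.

P ≈ 428 N

On the verge of sliding down the incline, friction equals μN and acts up the slope.
Perpendicular: N + P sin 31° = W cos 30° = 1189 N.
Along incline: P cos 31° + μN = W sin 30° with W sin 30° = 686.7 N.
Solving the pair for P and N: P = 428.1 N, N = 968.9 N (and f = μN = 319.7 N).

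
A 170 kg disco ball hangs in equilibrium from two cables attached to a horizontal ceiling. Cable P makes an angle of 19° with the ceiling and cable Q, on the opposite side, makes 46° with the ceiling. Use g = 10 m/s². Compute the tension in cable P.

T_P ≈ 1300 N

Weight W = 170 × 10 = 1700 N acts straight down.
Horizontal: T_P cos 19° = T_Q cos 46°  →  T_Q = 1.361 T_P.
Vertical: T_P sin 19° + T_Q sin 46° = 1700.
Substituting the horizontal relation into the vertical equation gives 1.305 T_P = 1700, so T_P = 1303 N.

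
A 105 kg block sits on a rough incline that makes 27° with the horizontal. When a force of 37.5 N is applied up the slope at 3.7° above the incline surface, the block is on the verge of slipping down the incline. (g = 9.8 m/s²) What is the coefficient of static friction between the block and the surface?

μ ≈ 0.470

On the verge of sliding down the incline, friction is at its maximum μN and acts up the slope.
Perpendicular to incline: N = W cos 27° − P sin 3.7° = 916.8 − 2.42 = 914.4 N.
Along incline: P cos 3.7° + μN = W sin 27° → μ = (W sin 27° − P cos 3.7°) / N = 0.47.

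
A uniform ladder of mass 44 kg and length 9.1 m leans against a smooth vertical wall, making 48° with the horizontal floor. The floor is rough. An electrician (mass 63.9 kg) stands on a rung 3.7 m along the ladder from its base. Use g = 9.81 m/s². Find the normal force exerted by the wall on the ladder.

Torques about the foot: N_wall · 9.1 sin 48° = 44×9.81×4.55 cos 48° + 63.9×9.81×3.7 cos 48° → N_wall = 423.82 N.

N_wall ≈ 424 N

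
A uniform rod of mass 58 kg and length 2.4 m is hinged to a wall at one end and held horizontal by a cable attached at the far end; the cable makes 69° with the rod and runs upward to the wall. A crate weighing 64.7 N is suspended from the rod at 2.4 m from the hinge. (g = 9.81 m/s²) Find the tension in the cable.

T ≈ 374 N

Take torques about the hinge: T sin 69° · 2.4 = 58×9.81×1.2 + 64.7×2.4 = 838.06 N·m.
So T = 838.06 / (0.9336 × 2.4) = 374.03 N.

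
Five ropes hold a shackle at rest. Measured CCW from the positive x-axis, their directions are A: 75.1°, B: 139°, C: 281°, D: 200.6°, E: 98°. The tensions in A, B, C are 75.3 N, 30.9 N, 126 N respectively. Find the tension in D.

T_D ≈ 16 N

Resolve: ΣF_x = 75.3 cos 75.1° + 30.9 cos 139° + 126 cos 281° + T_D cos 200.6° + T_E cos 98° = 0.
        ΣF_y = 75.3 sin 75.1° + 30.9 sin 139° + 126 sin 281° + T_D sin 200.6° + T_E sin 98° = 0.
The known terms sum to (20.08, -30.64) N, so -0.9361 T_D − 0.1392 T_E = -20.08 and -0.3518 T_D + 0.9903 T_E = 30.64.
Solving simultaneously: T_D = 16.01 N, T_E = 36.63 N.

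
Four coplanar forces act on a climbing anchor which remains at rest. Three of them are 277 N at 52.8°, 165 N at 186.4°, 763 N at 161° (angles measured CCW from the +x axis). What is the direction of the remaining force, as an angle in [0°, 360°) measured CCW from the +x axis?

Sum the known components: ΣF_x = -717.9 N, ΣF_y = 450.7 N.
For equilibrium the remaining force must supply (−ΣF_x, −ΣF_y) = (717.9, -450.7) N.
Magnitude = √((717.9)² + (-450.7)²) = 847.7 N; direction = atan2(-450.7, 717.9) = 327.9°.

θ ≈ 328°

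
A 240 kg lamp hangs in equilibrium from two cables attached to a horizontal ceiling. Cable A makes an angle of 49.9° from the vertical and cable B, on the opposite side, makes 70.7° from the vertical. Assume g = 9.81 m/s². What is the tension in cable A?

T_A ≈ 2580 N

Angles from the horizontal: cable A is 90° − 49.9° = 40.1°, cable B is 90° − 70.7° = 19.3°.
Weight W = 240 × 9.81 = 2354 N acts straight down.
Horizontal: T_A cos 40.1° = T_B cos 19.3°  →  T_B = 0.8105 T_A.
Vertical: T_A sin 40.1° + T_B sin 19.3° = 2354.
Substituting the horizontal relation into the vertical equation gives 0.912 T_A = 2354, so T_A = 2582 N.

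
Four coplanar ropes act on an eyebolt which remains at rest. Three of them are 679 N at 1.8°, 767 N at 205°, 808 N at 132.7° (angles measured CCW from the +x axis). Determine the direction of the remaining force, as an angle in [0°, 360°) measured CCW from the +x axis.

θ ≈ 333°

Sum the known components: ΣF_x = -564.4 N, ΣF_y = 291 N.
For equilibrium the remaining force must supply (−ΣF_x, −ΣF_y) = (564.4, -291) N.
Magnitude = √((564.4)² + (-291)²) = 635 N; direction = atan2(-291, 564.4) = 332.7°.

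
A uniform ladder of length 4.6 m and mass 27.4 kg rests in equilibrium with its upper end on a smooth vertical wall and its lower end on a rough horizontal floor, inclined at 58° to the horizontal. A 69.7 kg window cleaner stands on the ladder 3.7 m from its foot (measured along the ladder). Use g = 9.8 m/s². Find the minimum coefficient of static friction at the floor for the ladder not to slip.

μ_min ≈ 0.449

ΣF_y = 0: N_floor = 27.4×9.8 + 69.7×9.8 = 951.58 N.
Torques about the foot: N_wall · 4.6 sin 58° = 27.4×9.8×2.3 cos 58° + 69.7×9.8×3.7 cos 58° → N_wall = 427.21 N.
ΣF_x = 0: f_floor = N_wall = 427.21 N.
μ_min = f_floor / N_floor = 427.21 / 951.58 = 0.4489.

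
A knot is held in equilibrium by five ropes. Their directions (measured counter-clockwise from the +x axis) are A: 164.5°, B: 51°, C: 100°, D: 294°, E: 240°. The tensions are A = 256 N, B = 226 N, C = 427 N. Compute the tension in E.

T_E ≈ 132 N

Resolve: ΣF_x = 256 cos 164.5° + 226 cos 51° + 427 cos 100° + T_D cos 294° + T_E cos 240° = 0.
        ΣF_y = 256 sin 164.5° + 226 sin 51° + 427 sin 100° + T_D sin 294° + T_E sin 240° = 0.
The known terms sum to (-178.6, 664.6) N, so 0.4067 T_D − 0.5000 T_E = 178.6 and -0.9135 T_D − 0.8660 T_E = -664.6.
Solving simultaneously: T_D = 601.9 N, T_E = 132.4 N.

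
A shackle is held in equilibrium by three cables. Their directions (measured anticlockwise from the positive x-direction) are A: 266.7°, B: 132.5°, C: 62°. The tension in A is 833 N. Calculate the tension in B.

Resolve: ΣF_x = 833 cos 266.7° + T_B cos 132.5° + T_C cos 62° = 0.
        ΣF_y = 833 sin 266.7° + T_B sin 132.5° + T_C sin 62° = 0.
The known terms sum to (-47.95, -831.6) N, so -0.6756 T_B + 0.4695 T_C = 47.95 and 0.7373 T_B + 0.8829 T_C = 831.6.
Solving simultaneously: T_B = 369.3 N, T_C = 633.5 N.

T_B ≈ 369 N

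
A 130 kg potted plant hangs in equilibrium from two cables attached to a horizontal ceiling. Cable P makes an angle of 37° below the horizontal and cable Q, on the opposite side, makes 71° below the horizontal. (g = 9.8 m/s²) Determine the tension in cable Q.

T_Q ≈ 1070 N

Weight W = 130 × 9.8 = 1274 N acts straight down.
Horizontal: T_P cos 37° = T_Q cos 71°  →  T_P = 0.4077 T_Q.
Vertical: T_P sin 37° + T_Q sin 71° = 1274.
Substituting the horizontal relation into the vertical equation gives 1.191 T_Q = 1274, so T_Q = 1070 N.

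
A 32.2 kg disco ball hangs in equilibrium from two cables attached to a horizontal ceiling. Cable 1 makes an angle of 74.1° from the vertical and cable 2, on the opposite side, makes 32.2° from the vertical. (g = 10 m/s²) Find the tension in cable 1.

T_1 ≈ 179 N

Angles from the horizontal: cable 1 is 90° − 74.1° = 15.9°, cable 2 is 90° − 32.2° = 57.8°.
Weight W = 32.2 × 10 = 322 N acts straight down.
Horizontal: T_1 cos 15.9° = T_2 cos 57.8°  →  T_2 = 1.805 T_1.
Vertical: T_1 sin 15.9° + T_2 sin 57.8° = 322.
Substituting the horizontal relation into the vertical equation gives 1.801 T_1 = 322, so T_1 = 178.8 N.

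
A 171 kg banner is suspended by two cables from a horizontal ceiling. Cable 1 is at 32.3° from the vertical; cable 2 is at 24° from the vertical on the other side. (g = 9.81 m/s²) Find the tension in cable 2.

Angles from the horizontal: cable 1 is 90° − 32.3° = 57.7°, cable 2 is 90° − 24° = 66°.
Weight W = 171 × 9.81 = 1678 N acts straight down.
Horizontal: T_1 cos 57.7° = T_2 cos 66°  →  T_1 = 0.7612 T_2.
Vertical: T_1 sin 57.7° + T_2 sin 66° = 1678.
Substituting the horizontal relation into the vertical equation gives 1.557 T_2 = 1678, so T_2 = 1077 N.

T_2 ≈ 1080 N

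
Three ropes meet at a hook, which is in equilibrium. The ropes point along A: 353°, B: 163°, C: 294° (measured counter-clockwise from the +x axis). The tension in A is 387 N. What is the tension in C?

T_C ≈ 89 N

Resolve: ΣF_x = 387 cos 353° + T_B cos 163° + T_C cos 294° = 0.
        ΣF_y = 387 sin 353° + T_B sin 163° + T_C sin 294° = 0.
The known terms sum to (384.1, -47.16) N, so -0.9563 T_B + 0.4067 T_C = -384.1 and 0.2924 T_B − 0.9135 T_C = 47.16.
Solving simultaneously: T_B = 439.5 N, T_C = 89.04 N.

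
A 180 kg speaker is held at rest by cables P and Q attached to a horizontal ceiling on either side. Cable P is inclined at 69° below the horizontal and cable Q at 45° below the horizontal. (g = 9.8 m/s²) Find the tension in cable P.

T_P ≈ 1370 N

Weight W = 180 × 9.8 = 1764 N acts straight down.
Horizontal: T_P cos 69° = T_Q cos 45°  →  T_Q = 0.5068 T_P.
Vertical: T_P sin 69° + T_Q sin 45° = 1764.
Substituting the horizontal relation into the vertical equation gives 1.292 T_P = 1764, so T_P = 1365 N.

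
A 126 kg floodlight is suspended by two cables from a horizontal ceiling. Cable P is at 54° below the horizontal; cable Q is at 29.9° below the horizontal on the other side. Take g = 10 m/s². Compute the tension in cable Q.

Weight W = 126 × 10 = 1260 N acts straight down.
Horizontal: T_P cos 54° = T_Q cos 29.9°  →  T_P = 1.475 T_Q.
Vertical: T_P sin 54° + T_Q sin 29.9° = 1260.
Substituting the horizontal relation into the vertical equation gives 1.692 T_Q = 1260, so T_Q = 744.8 N.

T_Q ≈ 745 N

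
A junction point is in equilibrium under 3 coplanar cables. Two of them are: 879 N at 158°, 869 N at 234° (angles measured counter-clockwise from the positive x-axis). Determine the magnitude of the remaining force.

Sum the known components: ΣF_x = -1326 N, ΣF_y = -373.8 N.
For equilibrium the remaining force must supply (−ΣF_x, −ΣF_y) = (1326, 373.8) N.
Magnitude = √((1326)² + (373.8)²) = 1377 N; direction = atan2(373.8, 1326) = 15.7°.

F ≈ 1380 N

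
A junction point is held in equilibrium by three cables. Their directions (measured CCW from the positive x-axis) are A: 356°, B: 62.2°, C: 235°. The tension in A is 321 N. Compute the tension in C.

T_C ≈ 2340 N

Resolve: ΣF_x = 321 cos 356° + T_B cos 62.2° + T_C cos 235° = 0.
        ΣF_y = 321 sin 356° + T_B sin 62.2° + T_C sin 235° = 0.
The known terms sum to (320.2, -22.39) N, so 0.4664 T_B − 0.5736 T_C = -320.2 and 0.8846 T_B − 0.8192 T_C = 22.39.
Solving simultaneously: T_B = 2195 N, T_C = 2343 N.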